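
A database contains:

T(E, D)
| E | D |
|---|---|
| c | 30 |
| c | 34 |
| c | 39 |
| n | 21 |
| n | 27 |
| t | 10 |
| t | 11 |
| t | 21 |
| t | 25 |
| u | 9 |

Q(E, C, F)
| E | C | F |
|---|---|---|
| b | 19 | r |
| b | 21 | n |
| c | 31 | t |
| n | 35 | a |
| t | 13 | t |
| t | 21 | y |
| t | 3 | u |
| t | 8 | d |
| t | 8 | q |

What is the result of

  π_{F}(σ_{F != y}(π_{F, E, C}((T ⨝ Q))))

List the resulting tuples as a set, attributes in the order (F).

Joining T and Q on E yields {(c, 30, 31, t), (c, 34, 31, t), (c, 39, 31, t), (n, 21, 35, a), (n, 27, 35, a), (t, 10, 13, t), (t, 10, 21, y), (t, 10, 3, u), (t, 10, 8, d), (t, 10, 8, q), (t, 11, 13, t), (t, 11, 21, y), (t, 11, 3, u), (t, 11, 8, d), (t, 11, 8, q), (t, 21, 13, t), (t, 21, 21, y), (t, 21, 3, u), (t, 21, 8, d), (t, 21, 8, q), (t, 25, 13, t), (t, 25, 21, y), (t, 25, 3, u), (t, 25, 8, d), (t, 25, 8, q)}.
Keep only column(s) F, E, C (18 duplicate(s) eliminated): {(a, n, 35), (d, t, 8), (q, t, 8), (t, c, 31), (t, t, 13), (u, t, 3), (y, t, 21)}
Selection F != y: {(a, n, 35), (d, t, 8), (q, t, 8), (t, c, 31), (t, t, 13), (u, t, 3)}
Keep only column(s) F (1 duplicate(s) eliminated): {a, d, q, t, u}

{a, d, q, t, u}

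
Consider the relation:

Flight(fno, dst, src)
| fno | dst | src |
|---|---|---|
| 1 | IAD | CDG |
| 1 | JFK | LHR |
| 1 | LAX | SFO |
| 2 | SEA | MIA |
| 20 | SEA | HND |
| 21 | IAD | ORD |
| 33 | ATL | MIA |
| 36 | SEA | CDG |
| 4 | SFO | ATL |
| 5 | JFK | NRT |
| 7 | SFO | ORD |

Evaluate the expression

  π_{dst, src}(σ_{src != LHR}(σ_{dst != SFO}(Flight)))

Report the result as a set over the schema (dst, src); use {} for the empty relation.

Apply σ_{dst != SFO}; surviving tuples: {(1, IAD, CDG), (1, JFK, LHR), (1, LAX, SFO), (2, SEA, MIA), (20, SEA, HND), (21, IAD, ORD), (33, ATL, MIA), (36, SEA, CDG), (5, JFK, NRT)}
Apply σ_{src != LHR}; surviving tuples: {(1, IAD, CDG), (1, LAX, SFO), (2, SEA, MIA), (20, SEA, HND), (21, IAD, ORD), (33, ATL, MIA), (36, SEA, CDG), (5, JFK, NRT)}
Projecting to dst, src: {(ATL, MIA), (IAD, CDG), (IAD, ORD), (JFK, NRT), (LAX, SFO), (SEA, CDG), (SEA, HND), (SEA, MIA)}

{(ATL, MIA), (IAD, CDG), (IAD, ORD), (JFK, NRT), (LAX, SFO), (SEA, CDG), (SEA, HND), (SEA, MIA)}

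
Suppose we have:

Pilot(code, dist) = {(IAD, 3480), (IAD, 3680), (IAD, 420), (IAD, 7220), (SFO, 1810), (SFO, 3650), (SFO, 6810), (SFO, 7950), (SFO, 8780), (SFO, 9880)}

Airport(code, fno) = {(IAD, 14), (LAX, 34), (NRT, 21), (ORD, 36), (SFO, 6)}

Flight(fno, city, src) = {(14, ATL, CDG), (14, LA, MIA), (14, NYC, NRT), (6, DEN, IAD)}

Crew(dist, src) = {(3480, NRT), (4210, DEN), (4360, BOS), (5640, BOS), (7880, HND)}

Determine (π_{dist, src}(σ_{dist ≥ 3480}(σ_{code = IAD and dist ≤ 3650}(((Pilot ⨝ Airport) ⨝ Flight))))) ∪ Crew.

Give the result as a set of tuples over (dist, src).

{(3480, CDG), (3480, MIA), (3480, NRT), (4210, DEN), (4360, BOS), (5640, BOS), (7880, HND)}

Pilot ⋈ Airport (natural join on code): {(IAD, 3480, 14), (IAD, 3680, 14), (IAD, 420, 14), (IAD, 7220, 14), (SFO, 1810, 6), (SFO, 3650, 6), (SFO, 6810, 6), (SFO, 7950, 6), (SFO, 8780, 6), (SFO, 9880, 6)}
(Pilot ⨝ Airport) ⋈ Flight (natural join on fno): {(IAD, 3480, 14, ATL, CDG), (IAD, 3480, 14, LA, MIA), (IAD, 3480, 14, NYC, NRT), (IAD, 3680, 14, ATL, CDG), (IAD, 3680, 14, LA, MIA), (IAD, 3680, 14, NYC, NRT), (IAD, 420, 14, ATL, CDG), (IAD, 420, 14, LA, MIA), (IAD, 420, 14, NYC, NRT), (IAD, 7220, 14, ATL, CDG), (IAD, 7220, 14, LA, MIA), (IAD, 7220, 14, NYC, NRT), (SFO, 1810, 6, DEN, IAD), (SFO, 3650, 6, DEN, IAD), (SFO, 6810, 6, DEN, IAD), (SFO, 7950, 6, DEN, IAD), (SFO, 8780, 6, DEN, IAD), (SFO, 9880, 6, DEN, IAD)}
Selection code = IAD and dist ≤ 3650: {(IAD, 3480, 14, ATL, CDG), (IAD, 3480, 14, LA, MIA), (IAD, 3480, 14, NYC, NRT), (IAD, 420, 14, ATL, CDG), (IAD, 420, 14, LA, MIA), (IAD, 420, 14, NYC, NRT)}
Selection dist ≥ 3480: {(IAD, 3480, 14, ATL, CDG), (IAD, 3480, 14, LA, MIA), (IAD, 3480, 14, NYC, NRT)}
π[dist, src]: project onto (dist, src) → {(3480, CDG), (3480, MIA), (3480, NRT)}
Taking the union: {(3480, CDG), (3480, MIA), (3480, NRT), (4210, DEN), (4360, BOS), (5640, BOS), (7880, HND)}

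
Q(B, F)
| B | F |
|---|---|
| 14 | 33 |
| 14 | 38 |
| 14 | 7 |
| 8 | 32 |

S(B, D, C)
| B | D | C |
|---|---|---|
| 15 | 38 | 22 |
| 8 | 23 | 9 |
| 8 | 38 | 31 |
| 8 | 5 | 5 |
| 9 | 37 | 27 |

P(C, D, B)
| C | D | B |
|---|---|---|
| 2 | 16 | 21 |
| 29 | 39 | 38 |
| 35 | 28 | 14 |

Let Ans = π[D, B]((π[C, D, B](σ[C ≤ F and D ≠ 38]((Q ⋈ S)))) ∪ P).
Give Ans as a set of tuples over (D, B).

Joining Q and S on B yields {(8, 32, 23, 9), (8, 32, 38, 31), (8, 32, 5, 5)}.
Apply σ_{C ≤ F and D ≠ 38}; surviving tuples: {(8, 32, 23, 9), (8, 32, 5, 5)}
π_{C, D, B} gives {(5, 5, 8), (9, 23, 8)}.
Taking the union: {(2, 16, 21), (29, 39, 38), (35, 28, 14), (5, 5, 8), (9, 23, 8)}
π_{D, B} gives {(16, 21), (23, 8), (28, 14), (39, 38), (5, 8)}.

{(16, 21), (23, 8), (28, 14), (39, 38), (5, 8)}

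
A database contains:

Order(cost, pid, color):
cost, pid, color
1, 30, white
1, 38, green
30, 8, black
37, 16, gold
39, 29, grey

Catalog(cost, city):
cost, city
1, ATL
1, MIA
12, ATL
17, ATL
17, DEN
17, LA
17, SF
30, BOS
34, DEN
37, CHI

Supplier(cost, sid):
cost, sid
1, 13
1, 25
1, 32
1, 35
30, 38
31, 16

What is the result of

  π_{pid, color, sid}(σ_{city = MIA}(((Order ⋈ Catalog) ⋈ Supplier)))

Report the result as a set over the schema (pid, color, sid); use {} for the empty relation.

{(30, white, 13), (30, white, 25), (30, white, 32), (30, white, 35), (38, green, 13), (38, green, 25), (38, green, 32), (38, green, 35)}

Order ⋈ Catalog (natural join on cost): {(1, 30, white, ATL), (1, 30, white, MIA), (1, 38, green, ATL), (1, 38, green, MIA), (30, 8, black, BOS), (37, 16, gold, CHI)}
(Order ⋈ Catalog) ⋈ Supplier (natural join on cost): {(1, 30, white, ATL, 13), (1, 30, white, ATL, 25), (1, 30, white, ATL, 32), (1, 30, white, ATL, 35), (1, 30, white, MIA, 13), (1, 30, white, MIA, 25), (1, 30, white, MIA, 32), (1, 30, white, MIA, 35), (1, 38, green, ATL, 13), (1, 38, green, ATL, 25), (1, 38, green, ATL, 32), (1, 38, green, ATL, 35), (1, 38, green, MIA, 13), (1, 38, green, MIA, 25), (1, 38, green, MIA, 32), (1, 38, green, MIA, 35), (30, 8, black, BOS, 38)}
σ[city = MIA]: keep tuples satisfying city = MIA → {(1, 30, white, MIA, 13), (1, 30, white, MIA, 25), (1, 30, white, MIA, 32), (1, 30, white, MIA, 35), (1, 38, green, MIA, 13), (1, 38, green, MIA, 25), (1, 38, green, MIA, 32), (1, 38, green, MIA, 35)}
π[pid, color, sid]: project onto (pid, color, sid) → {(30, white, 13), (30, white, 25), (30, white, 32), (30, white, 35), (38, green, 13), (38, green, 25), (38, green, 32), (38, green, 35)}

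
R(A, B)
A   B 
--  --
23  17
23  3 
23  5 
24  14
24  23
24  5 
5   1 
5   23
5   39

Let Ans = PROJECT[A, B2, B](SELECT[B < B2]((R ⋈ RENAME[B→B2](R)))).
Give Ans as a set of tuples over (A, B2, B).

ρ[B→B2]: schema becomes (A, B2); tuples unchanged.
R ⋈ RENAME[B→B2](R) (natural join on A): {(23, 17, 17), (23, 17, 3), (23, 17, 5), (23, 3, 17), (23, 3, 3), (23, 3, 5), (23, 5, 17), (23, 5, 3), (23, 5, 5), (24, 14, 14), (24, 14, 23), (24, 14, 5), (24, 23, 14), (24, 23, 23), (24, 23, 5), (24, 5, 14), (24, 5, 23), (24, 5, 5), (5, 1, 1), (5, 1, 23), (5, 1, 39), (5, 23, 1), (5, 23, 23), (5, 23, 39), (5, 39, 1), (5, 39, 23), (5, 39, 39)}
Filtering on B < B2 leaves {(23, 3, 17), (23, 3, 5), (23, 5, 17), (24, 14, 23), (24, 5, 14), (24, 5, 23), (5, 1, 23), (5, 1, 39), (5, 23, 39)}.
π[A, B2, B]: project onto (A, B2, B) → {(23, 17, 3), (23, 17, 5), (23, 5, 3), (24, 14, 5), (24, 23, 14), (24, 23, 5), (5, 23, 1), (5, 39, 1), (5, 39, 23)}

{(23, 17, 3), (23, 17, 5), (23, 5, 3), (24, 14, 5), (24, 23, 14), (24, 23, 5), (5, 23, 1), (5, 39, 1), (5, 39, 23)}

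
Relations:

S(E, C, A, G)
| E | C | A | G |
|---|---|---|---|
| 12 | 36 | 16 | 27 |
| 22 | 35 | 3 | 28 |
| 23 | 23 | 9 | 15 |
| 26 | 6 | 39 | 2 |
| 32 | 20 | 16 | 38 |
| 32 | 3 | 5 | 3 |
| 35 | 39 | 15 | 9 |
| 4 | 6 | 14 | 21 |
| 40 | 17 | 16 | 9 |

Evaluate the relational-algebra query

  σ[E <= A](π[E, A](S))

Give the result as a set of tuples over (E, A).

π_{E, A} gives {(12, 16), (22, 3), (23, 9), (26, 39), (32, 16), (32, 5), (35, 15), (4, 14), (40, 16)}.
Apply σ_{E <= A}; surviving tuples: {(12, 16), (26, 39), (4, 14)}

{(12, 16), (26, 39), (4, 14)}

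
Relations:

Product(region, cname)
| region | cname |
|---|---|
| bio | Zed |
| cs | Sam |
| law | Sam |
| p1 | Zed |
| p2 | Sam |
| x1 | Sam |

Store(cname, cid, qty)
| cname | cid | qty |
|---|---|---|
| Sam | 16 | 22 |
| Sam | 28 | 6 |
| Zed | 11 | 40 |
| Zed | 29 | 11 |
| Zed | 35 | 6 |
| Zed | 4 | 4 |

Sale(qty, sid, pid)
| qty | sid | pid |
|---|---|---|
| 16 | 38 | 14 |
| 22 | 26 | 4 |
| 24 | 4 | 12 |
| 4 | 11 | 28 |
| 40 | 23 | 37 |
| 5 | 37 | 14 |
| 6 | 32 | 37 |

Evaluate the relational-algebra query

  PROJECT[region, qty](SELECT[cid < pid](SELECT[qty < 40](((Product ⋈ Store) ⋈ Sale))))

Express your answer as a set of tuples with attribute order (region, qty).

Product ⋈ Store (natural join on cname): {(bio, Zed, 11, 40), (bio, Zed, 29, 11), (bio, Zed, 35, 6), (bio, Zed, 4, 4), (cs, Sam, 16, 22), (cs, Sam, 28, 6), (law, Sam, 16, 22), (law, Sam, 28, 6), (p1, Zed, 11, 40), (p1, Zed, 29, 11), (p1, Zed, 35, 6), (p1, Zed, 4, 4), (p2, Sam, 16, 22), (p2, Sam, 28, 6), (x1, Sam, 16, 22), (x1, Sam, 28, 6)}
(Product ⋈ Store) ⋈ Sale (natural join on qty): {(bio, Zed, 11, 40, 23, 37), (bio, Zed, 35, 6, 32, 37), (bio, Zed, 4, 4, 11, 28), (cs, Sam, 16, 22, 26, 4), (cs, Sam, 28, 6, 32, 37), (law, Sam, 16, 22, 26, 4), (law, Sam, 28, 6, 32, 37), (p1, Zed, 11, 40, 23, 37), (p1, Zed, 35, 6, 32, 37), (p1, Zed, 4, 4, 11, 28), (p2, Sam, 16, 22, 26, 4), (p2, Sam, 28, 6, 32, 37), (x1, Sam, 16, 22, 26, 4), (x1, Sam, 28, 6, 32, 37)}
Selection qty < 40: {(bio, Zed, 35, 6, 32, 37), (bio, Zed, 4, 4, 11, 28), (cs, Sam, 16, 22, 26, 4), (cs, Sam, 28, 6, 32, 37), (law, Sam, 16, 22, 26, 4), (law, Sam, 28, 6, 32, 37), (p1, Zed, 35, 6, 32, 37), (p1, Zed, 4, 4, 11, 28), (p2, Sam, 16, 22, 26, 4), (p2, Sam, 28, 6, 32, 37), (x1, Sam, 16, 22, 26, 4), (x1, Sam, 28, 6, 32, 37)}
Selection cid < pid: {(bio, Zed, 35, 6, 32, 37), (bio, Zed, 4, 4, 11, 28), (cs, Sam, 28, 6, 32, 37), (law, Sam, 28, 6, 32, 37), (p1, Zed, 35, 6, 32, 37), (p1, Zed, 4, 4, 11, 28), (p2, Sam, 28, 6, 32, 37), (x1, Sam, 28, 6, 32, 37)}
Projecting to region, qty: {(bio, 4), (bio, 6), (cs, 6), (law, 6), (p1, 4), (p1, 6), (p2, 6), (x1, 6)}

{(bio, 4), (bio, 6), (cs, 6), (law, 6), (p1, 4), (p1, 6), (p2, 6), (x1, 6)}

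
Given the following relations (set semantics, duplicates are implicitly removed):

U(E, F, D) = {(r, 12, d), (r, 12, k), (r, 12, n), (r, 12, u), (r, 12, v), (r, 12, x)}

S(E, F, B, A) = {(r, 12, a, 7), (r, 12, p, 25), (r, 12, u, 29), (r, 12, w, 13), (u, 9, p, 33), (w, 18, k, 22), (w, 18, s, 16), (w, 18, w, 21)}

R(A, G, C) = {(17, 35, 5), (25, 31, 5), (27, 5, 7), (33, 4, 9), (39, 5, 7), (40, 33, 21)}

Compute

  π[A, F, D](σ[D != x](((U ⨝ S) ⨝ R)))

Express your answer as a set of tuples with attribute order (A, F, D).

Joining U and S on E, F yields {(r, 12, d, a, 7), (r, 12, d, p, 25), (r, 12, d, u, 29), (r, 12, d, w, 13), (r, 12, k, a, 7), (r, 12, k, p, 25), (r, 12, k, u, 29), (r, 12, k, w, 13), (r, 12, n, a, 7), (r, 12, n, p, 25), (r, 12, n, u, 29), (r, 12, n, w, 13), (r, 12, u, a, 7), (r, 12, u, p, 25), (r, 12, u, u, 29), (r, 12, u, w, 13), (r, 12, v, a, 7), (r, 12, v, p, 25), (r, 12, v, u, 29), (r, 12, v, w, 13), (r, 12, x, a, 7), (r, 12, x, p, 25), (r, 12, x, u, 29), (r, 12, x, w, 13)}.
Joining (U ⨝ S) and R on A yields {(r, 12, d, p, 25, 31, 5), (r, 12, k, p, 25, 31, 5), (r, 12, n, p, 25, 31, 5), (r, 12, u, p, 25, 31, 5), (r, 12, v, p, 25, 31, 5), (r, 12, x, p, 25, 31, 5)}.
Apply σ_{D != x}; surviving tuples: {(r, 12, d, p, 25, 31, 5), (r, 12, k, p, 25, 31, 5), (r, 12, n, p, 25, 31, 5), (r, 12, u, p, 25, 31, 5), (r, 12, v, p, 25, 31, 5)}
π[A, F, D]: project onto (A, F, D) → {(25, 12, d), (25, 12, k), (25, 12, n), (25, 12, u), (25, 12, v)}

{(25, 12, d), (25, 12, k), (25, 12, n), (25, 12, u), (25, 12, v)}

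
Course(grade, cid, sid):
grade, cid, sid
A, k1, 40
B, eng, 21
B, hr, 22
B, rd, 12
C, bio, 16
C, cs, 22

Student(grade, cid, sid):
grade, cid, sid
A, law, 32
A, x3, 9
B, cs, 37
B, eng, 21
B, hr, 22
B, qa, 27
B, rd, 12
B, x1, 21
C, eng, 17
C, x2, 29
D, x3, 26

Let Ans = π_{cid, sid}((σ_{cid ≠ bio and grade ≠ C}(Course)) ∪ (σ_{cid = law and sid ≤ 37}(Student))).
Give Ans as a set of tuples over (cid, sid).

{(eng, 21), (hr, 22), (k1, 40), (law, 32), (rd, 12)}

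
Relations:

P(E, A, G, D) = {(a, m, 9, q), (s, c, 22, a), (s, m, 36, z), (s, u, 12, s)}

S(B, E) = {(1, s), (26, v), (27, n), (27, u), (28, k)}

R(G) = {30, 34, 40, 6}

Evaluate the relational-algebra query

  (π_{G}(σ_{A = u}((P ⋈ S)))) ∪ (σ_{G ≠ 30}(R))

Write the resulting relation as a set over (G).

Natural join on E: {(s, c, 22, a, 1), (s, m, 36, z, 1), (s, u, 12, s, 1)}
σ[A = u]: keep tuples satisfying A = u → {(s, u, 12, s, 1)}
Projecting to G: {12}
σ[G ≠ 30]: keep tuples satisfying G ≠ 30 → {34, 40, 6}
Union: {12} with {34, 40, 6} → {12, 34, 40, 6}

{12, 34, 40, 6}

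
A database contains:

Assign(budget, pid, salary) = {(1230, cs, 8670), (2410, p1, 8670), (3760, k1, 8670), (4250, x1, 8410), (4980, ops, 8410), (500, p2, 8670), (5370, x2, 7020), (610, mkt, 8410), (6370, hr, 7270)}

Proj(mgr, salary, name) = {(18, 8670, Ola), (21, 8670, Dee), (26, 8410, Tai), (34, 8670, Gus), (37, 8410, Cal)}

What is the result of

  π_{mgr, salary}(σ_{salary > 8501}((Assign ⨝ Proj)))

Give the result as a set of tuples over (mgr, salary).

{(18, 8670), (21, 8670), (34, 8670)}

Joining Assign and Proj on salary yields {(1230, cs, 8670, 18, Ola), (1230, cs, 8670, 21, Dee), (1230, cs, 8670, 34, Gus), (2410, p1, 8670, 18, Ola), (2410, p1, 8670, 21, Dee), (2410, p1, 8670, 34, Gus), (3760, k1, 8670, 18, Ola), (3760, k1, 8670, 21, Dee), (3760, k1, 8670, 34, Gus), (4250, x1, 8410, 26, Tai), (4250, x1, 8410, 37, Cal), (4980, ops, 8410, 26, Tai), (4980, ops, 8410, 37, Cal), (500, p2, 8670, 18, Ola), (500, p2, 8670, 21, Dee), (500, p2, 8670, 34, Gus), (610, mkt, 8410, 26, Tai), (610, mkt, 8410, 37, Cal)}.
σ[salary > 8501]: keep tuples satisfying salary > 8501 → {(1230, cs, 8670, 18, Ola), (1230, cs, 8670, 21, Dee), (1230, cs, 8670, 34, Gus), (2410, p1, 8670, 18, Ola), (2410, p1, 8670, 21, Dee), (2410, p1, 8670, 34, Gus), (3760, k1, 8670, 18, Ola), (3760, k1, 8670, 21, Dee), (3760, k1, 8670, 34, Gus), (500, p2, 8670, 18, Ola), (500, p2, 8670, 21, Dee), (500, p2, 8670, 34, Gus)}
π[mgr, salary]: project onto (mgr, salary) (9 duplicate(s) eliminated) → {(18, 8670), (21, 8670), (34, 8670)}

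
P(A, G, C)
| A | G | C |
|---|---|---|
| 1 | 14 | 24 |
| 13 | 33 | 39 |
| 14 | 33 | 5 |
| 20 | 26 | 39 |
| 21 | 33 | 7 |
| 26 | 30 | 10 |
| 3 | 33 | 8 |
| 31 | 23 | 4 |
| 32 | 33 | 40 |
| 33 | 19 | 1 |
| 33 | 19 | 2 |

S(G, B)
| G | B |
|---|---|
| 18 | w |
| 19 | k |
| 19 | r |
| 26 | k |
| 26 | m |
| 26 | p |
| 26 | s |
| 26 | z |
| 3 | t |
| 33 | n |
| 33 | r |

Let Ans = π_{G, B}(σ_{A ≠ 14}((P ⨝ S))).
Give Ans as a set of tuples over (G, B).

{(19, k), (19, r), (26, k), (26, m), (26, p), (26, s), (26, z), (33, n), (33, r)}

P ⋈ S (natural join on G): {(13, 33, 39, n), (13, 33, 39, r), (14, 33, 5, n), (14, 33, 5, r), (20, 26, 39, k), (20, 26, 39, m), (20, 26, 39, p), (20, 26, 39, s), (20, 26, 39, z), (21, 33, 7, n), (21, 33, 7, r), (3, 33, 8, n), (3, 33, 8, r), (32, 33, 40, n), (32, 33, 40, r), (33, 19, 1, k), (33, 19, 1, r), (33, 19, 2, k), (33, 19, 2, r)}
Apply σ_{A ≠ 14}; surviving tuples: {(13, 33, 39, n), (13, 33, 39, r), (20, 26, 39, k), (20, 26, 39, m), (20, 26, 39, p), (20, 26, 39, s), (20, 26, 39, z), (21, 33, 7, n), (21, 33, 7, r), (3, 33, 8, n), (3, 33, 8, r), (32, 33, 40, n), (32, 33, 40, r), (33, 19, 1, k), (33, 19, 1, r), (33, 19, 2, k), (33, 19, 2, r)}
π_{G, B} gives {(19, k), (19, r), (26, k), (26, m), (26, p), (26, s), (26, z), (33, n), (33, r)} (8 duplicate(s) eliminated).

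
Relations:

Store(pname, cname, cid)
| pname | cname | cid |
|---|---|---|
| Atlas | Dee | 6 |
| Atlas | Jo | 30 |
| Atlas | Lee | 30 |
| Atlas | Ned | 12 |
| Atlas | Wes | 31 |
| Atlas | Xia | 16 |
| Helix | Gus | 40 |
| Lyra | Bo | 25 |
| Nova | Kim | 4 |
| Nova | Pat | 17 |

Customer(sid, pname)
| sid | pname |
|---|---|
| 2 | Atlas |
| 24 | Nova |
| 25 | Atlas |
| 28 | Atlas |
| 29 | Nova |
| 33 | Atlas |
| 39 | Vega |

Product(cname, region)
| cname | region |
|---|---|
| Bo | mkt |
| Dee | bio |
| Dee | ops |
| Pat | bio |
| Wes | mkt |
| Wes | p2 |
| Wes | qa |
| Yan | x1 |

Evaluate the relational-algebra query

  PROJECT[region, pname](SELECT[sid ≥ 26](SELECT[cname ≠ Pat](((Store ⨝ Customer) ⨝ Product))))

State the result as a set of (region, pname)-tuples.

{(bio, Atlas), (mkt, Atlas), (ops, Atlas), (p2, Atlas), (qa, Atlas)}

Joining Store and Customer on pname yields {(Atlas, Dee, 6, 2), (Atlas, Dee, 6, 25), (Atlas, Dee, 6, 28), (Atlas, Dee, 6, 33), (Atlas, Jo, 30, 2), (Atlas, Jo, 30, 25), (Atlas, Jo, 30, 28), (Atlas, Jo, 30, 33), (Atlas, Lee, 30, 2), (Atlas, Lee, 30, 25), (Atlas, Lee, 30, 28), (Atlas, Lee, 30, 33), (Atlas, Ned, 12, 2), (Atlas, Ned, 12, 25), (Atlas, Ned, 12, 28), (Atlas, Ned, 12, 33), (Atlas, Wes, 31, 2), (Atlas, Wes, 31, 25), (Atlas, Wes, 31, 28), (Atlas, Wes, 31, 33), (Atlas, Xia, 16, 2), (Atlas, Xia, 16, 25), (Atlas, Xia, 16, 28), (Atlas, Xia, 16, 33), (Nova, Kim, 4, 24), (Nova, Kim, 4, 29), (Nova, Pat, 17, 24), (Nova, Pat, 17, 29)}.
Joining (Store ⨝ Customer) and Product on cname yields {(Atlas, Dee, 6, 2, bio), (Atlas, Dee, 6, 2, ops), (Atlas, Dee, 6, 25, bio), (Atlas, Dee, 6, 25, ops), (Atlas, Dee, 6, 28, bio), (Atlas, Dee, 6, 28, ops), (Atlas, Dee, 6, 33, bio), (Atlas, Dee, 6, 33, ops), (Atlas, Wes, 31, 2, mkt), (Atlas, Wes, 31, 2, p2), (Atlas, Wes, 31, 2, qa), (Atlas, Wes, 31, 25, mkt), (Atlas, Wes, 31, 25, p2), (Atlas, Wes, 31, 25, qa), (Atlas, Wes, 31, 28, mkt), (Atlas, Wes, 31, 28, p2), (Atlas, Wes, 31, 28, qa), (Atlas, Wes, 31, 33, mkt), (Atlas, Wes, 31, 33, p2), (Atlas, Wes, 31, 33, qa), (Nova, Pat, 17, 24, bio), (Nova, Pat, 17, 29, bio)}.
Filtering on cname ≠ Pat leaves {(Atlas, Dee, 6, 2, bio), (Atlas, Dee, 6, 2, ops), (Atlas, Dee, 6, 25, bio), (Atlas, Dee, 6, 25, ops), (Atlas, Dee, 6, 28, bio), (Atlas, Dee, 6, 28, ops), (Atlas, Dee, 6, 33, bio), (Atlas, Dee, 6, 33, ops), (Atlas, Wes, 31, 2, mkt), (Atlas, Wes, 31, 2, p2), (Atlas, Wes, 31, 2, qa), (Atlas, Wes, 31, 25, mkt), (Atlas, Wes, 31, 25, p2), (Atlas, Wes, 31, 25, qa), (Atlas, Wes, 31, 28, mkt), (Atlas, Wes, 31, 28, p2), (Atlas, Wes, 31, 28, qa), (Atlas, Wes, 31, 33, mkt), (Atlas, Wes, 31, 33, p2), (Atlas, Wes, 31, 33, qa)}.
Filtering on sid ≥ 26 leaves {(Atlas, Dee, 6, 28, bio), (Atlas, Dee, 6, 28, ops), (Atlas, Dee, 6, 33, bio), (Atlas, Dee, 6, 33, ops), (Atlas, Wes, 31, 28, mkt), (Atlas, Wes, 31, 28, p2), (Atlas, Wes, 31, 28, qa), (Atlas, Wes, 31, 33, mkt), (Atlas, Wes, 31, 33, p2), (Atlas, Wes, 31, 33, qa)}.
π_{region, pname} gives {(bio, Atlas), (mkt, Atlas), (ops, Atlas), (p2, Atlas), (qa, Atlas)} (5 duplicate(s) eliminated).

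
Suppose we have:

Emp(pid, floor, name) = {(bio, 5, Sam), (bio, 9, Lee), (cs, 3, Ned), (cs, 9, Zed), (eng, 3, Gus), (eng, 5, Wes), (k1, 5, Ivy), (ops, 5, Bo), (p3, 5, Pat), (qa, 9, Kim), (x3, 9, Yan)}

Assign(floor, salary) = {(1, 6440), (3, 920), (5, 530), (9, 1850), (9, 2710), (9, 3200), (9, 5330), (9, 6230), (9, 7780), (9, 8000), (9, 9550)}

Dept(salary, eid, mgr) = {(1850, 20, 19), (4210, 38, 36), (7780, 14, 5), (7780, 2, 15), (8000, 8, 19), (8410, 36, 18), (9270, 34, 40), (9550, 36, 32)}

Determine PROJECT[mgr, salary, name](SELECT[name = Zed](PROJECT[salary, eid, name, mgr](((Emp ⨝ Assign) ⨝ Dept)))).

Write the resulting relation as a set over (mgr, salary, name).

{(15, 7780, Zed), (19, 1850, Zed), (19, 8000, Zed), (32, 9550, Zed), (5, 7780, Zed)}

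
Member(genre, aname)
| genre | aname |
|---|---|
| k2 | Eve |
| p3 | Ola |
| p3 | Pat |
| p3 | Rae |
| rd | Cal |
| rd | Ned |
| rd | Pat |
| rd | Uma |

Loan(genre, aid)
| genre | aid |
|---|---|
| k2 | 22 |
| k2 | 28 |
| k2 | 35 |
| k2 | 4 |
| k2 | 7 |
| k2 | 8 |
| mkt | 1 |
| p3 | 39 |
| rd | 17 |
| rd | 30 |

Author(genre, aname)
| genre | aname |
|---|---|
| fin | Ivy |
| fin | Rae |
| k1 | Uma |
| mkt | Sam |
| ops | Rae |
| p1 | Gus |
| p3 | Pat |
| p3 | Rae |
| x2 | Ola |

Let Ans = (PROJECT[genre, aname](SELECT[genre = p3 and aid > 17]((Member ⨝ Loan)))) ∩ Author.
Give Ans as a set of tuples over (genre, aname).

{(p3, Pat), (p3, Rae)}

Natural join on genre: {(k2, Eve, 22), (k2, Eve, 28), (k2, Eve, 35), (k2, Eve, 4), (k2, Eve, 7), (k2, Eve, 8), (p3, Ola, 39), (p3, Pat, 39), (p3, Rae, 39), (rd, Cal, 17), (rd, Cal, 30), (rd, Ned, 17), (rd, Ned, 30), (rd, Pat, 17), (rd, Pat, 30), (rd, Uma, 17), (rd, Uma, 30)}
Filtering on genre = p3 and aid > 17 leaves {(p3, Ola, 39), (p3, Pat, 39), (p3, Rae, 39)}.
Keep only column(s) genre, aname: {(p3, Ola), (p3, Pat), (p3, Rae)}
Set intersection of the two operands is {(p3, Pat), (p3, Rae)}.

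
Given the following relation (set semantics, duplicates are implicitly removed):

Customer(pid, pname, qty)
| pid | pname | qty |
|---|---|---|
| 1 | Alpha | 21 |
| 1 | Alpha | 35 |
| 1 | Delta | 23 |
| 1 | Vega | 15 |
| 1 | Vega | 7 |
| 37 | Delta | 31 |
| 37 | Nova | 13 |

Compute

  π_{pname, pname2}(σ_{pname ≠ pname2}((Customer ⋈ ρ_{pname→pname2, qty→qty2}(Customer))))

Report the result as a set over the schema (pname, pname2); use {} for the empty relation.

{(Alpha, Delta), (Alpha, Vega), (Delta, Alpha), (Delta, Nova), (Delta, Vega), (Nova, Delta), (Vega, Alpha), (Vega, Delta)}

ρ[pname→pname2, qty→qty2]: schema becomes (pid, pname2, qty2); tuples unchanged.
Customer ⋈ ρ_{pname→pname2, qty→qty2}(Customer) (natural join on pid): {(1, Alpha, 21, Alpha, 21), (1, Alpha, 21, Alpha, 35), (1, Alpha, 21, Delta, 23), (1, Alpha, 21, Vega, 15), (1, Alpha, 21, Vega, 7), (1, Alpha, 35, Alpha, 21), (1, Alpha, 35, Alpha, 35), (1, Alpha, 35, Delta, 23), (1, Alpha, 35, Vega, 15), (1, Alpha, 35, Vega, 7), (1, Delta, 23, Alpha, 21), (1, Delta, 23, Alpha, 35), (1, Delta, 23, Delta, 23), (1, Delta, 23, Vega, 15), (1, Delta, 23, Vega, 7), (1, Vega, 15, Alpha, 21), (1, Vega, 15, Alpha, 35), (1, Vega, 15, Delta, 23), (1, Vega, 15, Vega, 15), (1, Vega, 15, Vega, 7), (1, Vega, 7, Alpha, 21), (1, Vega, 7, Alpha, 35), (1, Vega, 7, Delta, 23), (1, Vega, 7, Vega, 15), (1, Vega, 7, Vega, 7), (37, Delta, 31, Delta, 31), (37, Delta, 31, Nova, 13), (37, Nova, 13, Delta, 31), (37, Nova, 13, Nova, 13)}
Apply σ_{pname ≠ pname2}; surviving tuples: {(1, Alpha, 21, Delta, 23), (1, Alpha, 21, Vega, 15), (1, Alpha, 21, Vega, 7), (1, Alpha, 35, Delta, 23), (1, Alpha, 35, Vega, 15), (1, Alpha, 35, Vega, 7), (1, Delta, 23, Alpha, 21), (1, Delta, 23, Alpha, 35), (1, Delta, 23, Vega, 15), (1, Delta, 23, Vega, 7), (1, Vega, 15, Alpha, 21), (1, Vega, 15, Alpha, 35), (1, Vega, 15, Delta, 23), (1, Vega, 7, Alpha, 21), (1, Vega, 7, Alpha, 35), (1, Vega, 7, Delta, 23), (37, Delta, 31, Nova, 13), (37, Nova, 13, Delta, 31)}
π_{pname, pname2} gives {(Alpha, Delta), (Alpha, Vega), (Delta, Alpha), (Delta, Nova), (Delta, Vega), (Nova, Delta), (Vega, Alpha), (Vega, Delta)} (10 duplicate(s) eliminated).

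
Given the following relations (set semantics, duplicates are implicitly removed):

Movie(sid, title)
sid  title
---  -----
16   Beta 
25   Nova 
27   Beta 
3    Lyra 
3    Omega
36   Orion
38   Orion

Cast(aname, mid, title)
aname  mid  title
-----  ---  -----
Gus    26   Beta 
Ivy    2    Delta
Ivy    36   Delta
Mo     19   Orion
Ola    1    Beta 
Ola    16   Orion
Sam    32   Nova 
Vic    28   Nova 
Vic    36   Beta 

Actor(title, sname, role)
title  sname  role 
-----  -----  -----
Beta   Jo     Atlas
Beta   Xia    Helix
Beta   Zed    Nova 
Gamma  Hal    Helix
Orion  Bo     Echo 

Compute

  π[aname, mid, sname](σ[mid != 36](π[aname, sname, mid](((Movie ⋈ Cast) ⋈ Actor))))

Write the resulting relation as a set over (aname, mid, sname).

Natural join on title: {(16, Beta, Gus, 26), (16, Beta, Ola, 1), (16, Beta, Vic, 36), (25, Nova, Sam, 32), (25, Nova, Vic, 28), (27, Beta, Gus, 26), (27, Beta, Ola, 1), (27, Beta, Vic, 36), (36, Orion, Mo, 19), (36, Orion, Ola, 16), (38, Orion, Mo, 19), (38, Orion, Ola, 16)}
Natural join on title: {(16, Beta, Gus, 26, Jo, Atlas), (16, Beta, Gus, 26, Xia, Helix), (16, Beta, Gus, 26, Zed, Nova), (16, Beta, Ola, 1, Jo, Atlas), (16, Beta, Ola, 1, Xia, Helix), (16, Beta, Ola, 1, Zed, Nova), (16, Beta, Vic, 36, Jo, Atlas), (16, Beta, Vic, 36, Xia, Helix), (16, Beta, Vic, 36, Zed, Nova), (27, Beta, Gus, 26, Jo, Atlas), (27, Beta, Gus, 26, Xia, Helix), (27, Beta, Gus, 26, Zed, Nova), (27, Beta, Ola, 1, Jo, Atlas), (27, Beta, Ola, 1, Xia, Helix), (27, Beta, Ola, 1, Zed, Nova), (27, Beta, Vic, 36, Jo, Atlas), (27, Beta, Vic, 36, Xia, Helix), (27, Beta, Vic, 36, Zed, Nova), (36, Orion, Mo, 19, Bo, Echo), (36, Orion, Ola, 16, Bo, Echo), (38, Orion, Mo, 19, Bo, Echo), (38, Orion, Ola, 16, Bo, Echo)}
Keep only column(s) aname, sname, mid (11 duplicate(s) eliminated): {(Gus, Jo, 26), (Gus, Xia, 26), (Gus, Zed, 26), (Mo, Bo, 19), (Ola, Bo, 16), (Ola, Jo, 1), (Ola, Xia, 1), (Ola, Zed, 1), (Vic, Jo, 36), (Vic, Xia, 36), (Vic, Zed, 36)}
Selection mid != 36: {(Gus, Jo, 26), (Gus, Xia, 26), (Gus, Zed, 26), (Mo, Bo, 19), (Ola, Bo, 16), (Ola, Jo, 1), (Ola, Xia, 1), (Ola, Zed, 1)}
Keep only column(s) aname, mid, sname: {(Gus, 26, Jo), (Gus, 26, Xia), (Gus, 26, Zed), (Mo, 19, Bo), (Ola, 1, Jo), (Ola, 1, Xia), (Ola, 1, Zed), (Ola, 16, Bo)}

{(Gus, 26, Jo), (Gus, 26, Xia), (Gus, 26, Zed), (Mo, 19, Bo), (Ola, 1, Jo), (Ola, 1, Xia), (Ola, 1, Zed), (Ola, 16, Bo)}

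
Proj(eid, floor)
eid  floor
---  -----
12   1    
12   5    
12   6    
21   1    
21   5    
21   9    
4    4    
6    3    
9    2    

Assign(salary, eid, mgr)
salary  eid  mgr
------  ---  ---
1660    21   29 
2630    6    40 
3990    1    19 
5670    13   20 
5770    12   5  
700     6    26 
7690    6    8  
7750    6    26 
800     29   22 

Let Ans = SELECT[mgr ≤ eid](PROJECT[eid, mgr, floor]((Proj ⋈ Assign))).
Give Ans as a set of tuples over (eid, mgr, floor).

{(12, 5, 1), (12, 5, 5), (12, 5, 6)}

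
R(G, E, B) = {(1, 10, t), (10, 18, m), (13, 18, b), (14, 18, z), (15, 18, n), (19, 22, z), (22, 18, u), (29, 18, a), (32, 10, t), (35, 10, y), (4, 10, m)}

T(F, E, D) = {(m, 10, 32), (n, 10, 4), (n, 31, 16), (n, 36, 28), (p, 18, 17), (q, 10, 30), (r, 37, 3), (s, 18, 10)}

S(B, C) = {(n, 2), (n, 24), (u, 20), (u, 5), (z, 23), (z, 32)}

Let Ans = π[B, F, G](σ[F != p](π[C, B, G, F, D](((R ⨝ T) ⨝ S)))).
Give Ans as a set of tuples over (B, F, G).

{(n, s, 15), (u, s, 22), (z, s, 14)}

R ⋈ T (natural join on E): {(1, 10, t, m, 32), (1, 10, t, n, 4), (1, 10, t, q, 30), (10, 18, m, p, 17), (10, 18, m, s, 10), (13, 18, b, p, 17), (13, 18, b, s, 10), (14, 18, z, p, 17), (14, 18, z, s, 10), (15, 18, n, p, 17), (15, 18, n, s, 10), (22, 18, u, p, 17), (22, 18, u, s, 10), (29, 18, a, p, 17), (29, 18, a, s, 10), (32, 10, t, m, 32), (32, 10, t, n, 4), (32, 10, t, q, 30), (35, 10, y, m, 32), (35, 10, y, n, 4), (35, 10, y, q, 30), (4, 10, m, m, 32), (4, 10, m, n, 4), (4, 10, m, q, 30)}
(R ⨝ T) ⋈ S (natural join on B): {(14, 18, z, p, 17, 23), (14, 18, z, p, 17, 32), (14, 18, z, s, 10, 23), (14, 18, z, s, 10, 32), (15, 18, n, p, 17, 2), (15, 18, n, p, 17, 24), (15, 18, n, s, 10, 2), (15, 18, n, s, 10, 24), (22, 18, u, p, 17, 20), (22, 18, u, p, 17, 5), (22, 18, u, s, 10, 20), (22, 18, u, s, 10, 5)}
π[C, B, G, F, D]: project onto (C, B, G, F, D) → {(2, n, 15, p, 17), (2, n, 15, s, 10), (20, u, 22, p, 17), (20, u, 22, s, 10), (23, z, 14, p, 17), (23, z, 14, s, 10), (24, n, 15, p, 17), (24, n, 15, s, 10), (32, z, 14, p, 17), (32, z, 14, s, 10), (5, u, 22, p, 17), (5, u, 22, s, 10)}
Filtering on F != p leaves {(2, n, 15, s, 10), (20, u, 22, s, 10), (23, z, 14, s, 10), (24, n, 15, s, 10), (32, z, 14, s, 10), (5, u, 22, s, 10)}.
π[B, F, G]: project onto (B, F, G) (3 duplicate(s) eliminated) → {(n, s, 15), (u, s, 22), (z, s, 14)}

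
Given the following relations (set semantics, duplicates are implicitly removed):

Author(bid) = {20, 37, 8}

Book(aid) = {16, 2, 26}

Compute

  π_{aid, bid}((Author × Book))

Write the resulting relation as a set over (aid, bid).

Author × Book: Cartesian product, 3·3 = 9 tuples over (bid, aid).
Keep only column(s) aid, bid: {(16, 20), (16, 37), (16, 8), (2, 20), (2, 37), (2, 8), (26, 20), (26, 37), (26, 8)}

{(16, 20), (16, 37), (16, 8), (2, 20), (2, 37), (2, 8), (26, 20), (26, 37), (26, 8)}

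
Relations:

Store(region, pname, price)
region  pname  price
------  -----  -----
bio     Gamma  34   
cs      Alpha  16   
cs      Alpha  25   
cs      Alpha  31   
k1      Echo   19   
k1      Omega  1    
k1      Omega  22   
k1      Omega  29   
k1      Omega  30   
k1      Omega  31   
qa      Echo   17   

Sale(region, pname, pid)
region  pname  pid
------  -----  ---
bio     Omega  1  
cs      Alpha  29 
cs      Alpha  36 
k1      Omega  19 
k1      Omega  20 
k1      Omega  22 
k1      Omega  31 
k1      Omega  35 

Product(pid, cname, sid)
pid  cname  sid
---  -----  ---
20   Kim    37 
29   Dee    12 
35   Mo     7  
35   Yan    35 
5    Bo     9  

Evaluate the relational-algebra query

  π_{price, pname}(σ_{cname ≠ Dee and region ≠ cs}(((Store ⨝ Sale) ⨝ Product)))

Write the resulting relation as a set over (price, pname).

Store ⋈ Sale (natural join on region, pname): {(cs, Alpha, 16, 29), (cs, Alpha, 16, 36), (cs, Alpha, 25, 29), (cs, Alpha, 25, 36), (cs, Alpha, 31, 29), (cs, Alpha, 31, 36), (k1, Omega, 1, 19), (k1, Omega, 1, 20), (k1, Omega, 1, 22), (k1, Omega, 1, 31), (k1, Omega, 1, 35), (k1, Omega, 22, 19), (k1, Omega, 22, 20), (k1, Omega, 22, 22), (k1, Omega, 22, 31), (k1, Omega, 22, 35), (k1, Omega, 29, 19), (k1, Omega, 29, 20), (k1, Omega, 29, 22), (k1, Omega, 29, 31), (k1, Omega, 29, 35), (k1, Omega, 30, 19), (k1, Omega, 30, 20), (k1, Omega, 30, 22), (k1, Omega, 30, 31), (k1, Omega, 30, 35), (k1, Omega, 31, 19), (k1, Omega, 31, 20), (k1, Omega, 31, 22), (k1, Omega, 31, 31), (k1, Omega, 31, 35)}
(Store ⨝ Sale) ⋈ Product (natural join on pid): {(cs, Alpha, 16, 29, Dee, 12), (cs, Alpha, 25, 29, Dee, 12), (cs, Alpha, 31, 29, Dee, 12), (k1, Omega, 1, 20, Kim, 37), (k1, Omega, 1, 35, Mo, 7), (k1, Omega, 1, 35, Yan, 35), (k1, Omega, 22, 20, Kim, 37), (k1, Omega, 22, 35, Mo, 7), (k1, Omega, 22, 35, Yan, 35), (k1, Omega, 29, 20, Kim, 37), (k1, Omega, 29, 35, Mo, 7), (k1, Omega, 29, 35, Yan, 35), (k1, Omega, 30, 20, Kim, 37), (k1, Omega, 30, 35, Mo, 7), (k1, Omega, 30, 35, Yan, 35), (k1, Omega, 31, 20, Kim, 37), (k1, Omega, 31, 35, Mo, 7), (k1, Omega, 31, 35, Yan, 35)}
σ[cname ≠ Dee and region ≠ cs]: keep tuples satisfying cname ≠ Dee and region ≠ cs → {(k1, Omega, 1, 20, Kim, 37), (k1, Omega, 1, 35, Mo, 7), (k1, Omega, 1, 35, Yan, 35), (k1, Omega, 22, 20, Kim, 37), (k1, Omega, 22, 35, Mo, 7), (k1, Omega, 22, 35, Yan, 35), (k1, Omega, 29, 20, Kim, 37), (k1, Omega, 29, 35, Mo, 7), (k1, Omega, 29, 35, Yan, 35), (k1, Omega, 30, 20, Kim, 37), (k1, Omega, 30, 35, Mo, 7), (k1, Omega, 30, 35, Yan, 35), (k1, Omega, 31, 20, Kim, 37), (k1, Omega, 31, 35, Mo, 7), (k1, Omega, 31, 35, Yan, 35)}
Keep only column(s) price, pname (10 duplicate(s) eliminated): {(1, Omega), (22, Omega), (29, Omega), (30, Omega), (31, Omega)}

{(1, Omega), (22, Omega), (29, Omega), (30, Omega), (31, Omega)}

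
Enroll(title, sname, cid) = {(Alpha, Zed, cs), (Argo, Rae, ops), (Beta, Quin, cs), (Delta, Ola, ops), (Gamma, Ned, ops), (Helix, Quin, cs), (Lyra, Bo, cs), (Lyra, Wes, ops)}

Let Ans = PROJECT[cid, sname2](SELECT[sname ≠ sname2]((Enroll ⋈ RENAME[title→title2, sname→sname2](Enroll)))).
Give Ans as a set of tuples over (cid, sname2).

{(cs, Bo), (cs, Quin), (cs, Zed), (ops, Ned), (ops, Ola), (ops, Rae), (ops, Wes)}

ρ[title→title2, sname→sname2]: schema becomes (title2, sname2, cid); tuples unchanged.
Natural join on cid: {(Alpha, Zed, cs, Alpha, Zed), (Alpha, Zed, cs, Beta, Quin), (Alpha, Zed, cs, Helix, Quin), (Alpha, Zed, cs, Lyra, Bo), (Argo, Rae, ops, Argo, Rae), (Argo, Rae, ops, Delta, Ola), (Argo, Rae, ops, Gamma, Ned), (Argo, Rae, ops, Lyra, Wes), (Beta, Quin, cs, Alpha, Zed), (Beta, Quin, cs, Beta, Quin), (Beta, Quin, cs, Helix, Quin), (Beta, Quin, cs, Lyra, Bo), (Delta, Ola, ops, Argo, Rae), (Delta, Ola, ops, Delta, Ola), (Delta, Ola, ops, Gamma, Ned), (Delta, Ola, ops, Lyra, Wes), (Gamma, Ned, ops, Argo, Rae), (Gamma, Ned, ops, Delta, Ola), (Gamma, Ned, ops, Gamma, Ned), (Gamma, Ned, ops, Lyra, Wes), (Helix, Quin, cs, Alpha, Zed), (Helix, Quin, cs, Beta, Quin), (Helix, Quin, cs, Helix, Quin), (Helix, Quin, cs, Lyra, Bo), (Lyra, Bo, cs, Alpha, Zed), (Lyra, Bo, cs, Beta, Quin), (Lyra, Bo, cs, Helix, Quin), (Lyra, Bo, cs, Lyra, Bo), (Lyra, Wes, ops, Argo, Rae), (Lyra, Wes, ops, Delta, Ola), (Lyra, Wes, ops, Gamma, Ned), (Lyra, Wes, ops, Lyra, Wes)}
Apply σ_{sname ≠ sname2}; surviving tuples: {(Alpha, Zed, cs, Beta, Quin), (Alpha, Zed, cs, Helix, Quin), (Alpha, Zed, cs, Lyra, Bo), (Argo, Rae, ops, Delta, Ola), (Argo, Rae, ops, Gamma, Ned), (Argo, Rae, ops, Lyra, Wes), (Beta, Quin, cs, Alpha, Zed), (Beta, Quin, cs, Lyra, Bo), (Delta, Ola, ops, Argo, Rae), (Delta, Ola, ops, Gamma, Ned), (Delta, Ola, ops, Lyra, Wes), (Gamma, Ned, ops, Argo, Rae), (Gamma, Ned, ops, Delta, Ola), (Gamma, Ned, ops, Lyra, Wes), (Helix, Quin, cs, Alpha, Zed), (Helix, Quin, cs, Lyra, Bo), (Lyra, Bo, cs, Alpha, Zed), (Lyra, Bo, cs, Beta, Quin), (Lyra, Bo, cs, Helix, Quin), (Lyra, Wes, ops, Argo, Rae), (Lyra, Wes, ops, Delta, Ola), (Lyra, Wes, ops, Gamma, Ned)}
π[cid, sname2]: project onto (cid, sname2) (15 duplicate(s) eliminated) → {(cs, Bo), (cs, Quin), (cs, Zed), (ops, Ned), (ops, Ola), (ops, Rae), (ops, Wes)}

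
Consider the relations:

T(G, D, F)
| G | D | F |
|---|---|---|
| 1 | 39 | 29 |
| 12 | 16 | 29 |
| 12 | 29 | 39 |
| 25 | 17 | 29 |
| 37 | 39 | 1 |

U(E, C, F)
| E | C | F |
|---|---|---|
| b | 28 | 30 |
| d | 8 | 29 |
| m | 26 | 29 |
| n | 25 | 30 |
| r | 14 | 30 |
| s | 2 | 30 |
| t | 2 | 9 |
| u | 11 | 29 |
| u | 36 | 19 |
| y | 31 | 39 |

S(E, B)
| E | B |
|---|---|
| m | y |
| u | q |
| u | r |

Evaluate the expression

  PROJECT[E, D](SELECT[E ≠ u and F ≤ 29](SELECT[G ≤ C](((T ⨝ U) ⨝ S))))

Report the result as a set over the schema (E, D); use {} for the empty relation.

{(m, 16), (m, 17), (m, 39)}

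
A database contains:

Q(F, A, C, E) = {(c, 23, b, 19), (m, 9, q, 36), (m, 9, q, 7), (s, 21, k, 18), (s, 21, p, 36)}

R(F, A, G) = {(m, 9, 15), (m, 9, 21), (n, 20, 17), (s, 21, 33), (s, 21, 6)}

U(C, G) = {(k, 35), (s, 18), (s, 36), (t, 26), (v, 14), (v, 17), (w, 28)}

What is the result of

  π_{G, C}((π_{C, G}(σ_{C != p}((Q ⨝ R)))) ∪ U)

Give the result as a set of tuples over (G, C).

{(14, v), (15, q), (17, v), (18, s), (21, q), (26, t), (28, w), (33, k), (35, k), (36, s), (6, k)}

Q ⋈ R (natural join on F, A): {(m, 9, q, 36, 15), (m, 9, q, 36, 21), (m, 9, q, 7, 15), (m, 9, q, 7, 21), (s, 21, k, 18, 33), (s, 21, k, 18, 6), (s, 21, p, 36, 33), (s, 21, p, 36, 6)}
Selection C != p: {(m, 9, q, 36, 15), (m, 9, q, 36, 21), (m, 9, q, 7, 15), (m, 9, q, 7, 21), (s, 21, k, 18, 33), (s, 21, k, 18, 6)}
π_{C, G} gives {(k, 33), (k, 6), (q, 15), (q, 21)} (2 duplicate(s) eliminated).
Union: {(k, 33), (k, 6), (q, 15), (q, 21)} with {(k, 35), (s, 18), (s, 36), (t, 26), (v, 14), (v, 17), (w, 28)} → {(k, 33), (k, 35), (k, 6), (q, 15), (q, 21), (s, 18), (s, 36), (t, 26), (v, 14), (v, 17), (w, 28)}
π_{G, C} gives {(14, v), (15, q), (17, v), (18, s), (21, q), (26, t), (28, w), (33, k), (35, k), (36, s), (6, k)}.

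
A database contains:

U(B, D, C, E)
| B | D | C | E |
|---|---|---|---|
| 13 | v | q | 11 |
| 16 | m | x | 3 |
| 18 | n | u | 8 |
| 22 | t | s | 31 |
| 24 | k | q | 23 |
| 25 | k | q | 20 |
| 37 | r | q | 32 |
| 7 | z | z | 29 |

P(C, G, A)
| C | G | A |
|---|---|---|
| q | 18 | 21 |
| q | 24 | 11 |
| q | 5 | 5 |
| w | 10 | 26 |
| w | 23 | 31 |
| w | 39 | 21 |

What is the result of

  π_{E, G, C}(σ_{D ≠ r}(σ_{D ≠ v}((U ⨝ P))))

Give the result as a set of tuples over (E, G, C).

{(20, 18, q), (20, 24, q), (20, 5, q), (23, 18, q), (23, 24, q), (23, 5, q)}

Joining U and P on C yields {(13, v, q, 11, 18, 21), (13, v, q, 11, 24, 11), (13, v, q, 11, 5, 5), (24, k, q, 23, 18, 21), (24, k, q, 23, 24, 11), (24, k, q, 23, 5, 5), (25, k, q, 20, 18, 21), (25, k, q, 20, 24, 11), (25, k, q, 20, 5, 5), (37, r, q, 32, 18, 21), (37, r, q, 32, 24, 11), (37, r, q, 32, 5, 5)}.
σ[D ≠ v]: keep tuples satisfying D ≠ v → {(24, k, q, 23, 18, 21), (24, k, q, 23, 24, 11), (24, k, q, 23, 5, 5), (25, k, q, 20, 18, 21), (25, k, q, 20, 24, 11), (25, k, q, 20, 5, 5), (37, r, q, 32, 18, 21), (37, r, q, 32, 24, 11), (37, r, q, 32, 5, 5)}
σ[D ≠ r]: keep tuples satisfying D ≠ r → {(24, k, q, 23, 18, 21), (24, k, q, 23, 24, 11), (24, k, q, 23, 5, 5), (25, k, q, 20, 18, 21), (25, k, q, 20, 24, 11), (25, k, q, 20, 5, 5)}
Projecting to E, G, C: {(20, 18, q), (20, 24, q), (20, 5, q), (23, 18, q), (23, 24, q), (23, 5, q)}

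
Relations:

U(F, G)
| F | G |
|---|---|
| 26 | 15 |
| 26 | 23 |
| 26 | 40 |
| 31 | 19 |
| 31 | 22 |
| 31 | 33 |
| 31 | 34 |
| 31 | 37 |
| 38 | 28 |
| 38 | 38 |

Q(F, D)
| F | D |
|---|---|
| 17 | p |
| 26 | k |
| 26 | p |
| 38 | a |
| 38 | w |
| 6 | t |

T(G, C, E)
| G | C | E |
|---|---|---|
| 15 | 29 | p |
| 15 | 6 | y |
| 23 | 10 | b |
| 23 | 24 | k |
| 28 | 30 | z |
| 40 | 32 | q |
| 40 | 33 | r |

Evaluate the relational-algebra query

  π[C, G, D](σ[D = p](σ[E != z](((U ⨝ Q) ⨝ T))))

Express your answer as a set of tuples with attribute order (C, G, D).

U ⋈ Q (natural join on F): {(26, 15, k), (26, 15, p), (26, 23, k), (26, 23, p), (26, 40, k), (26, 40, p), (38, 28, a), (38, 28, w), (38, 38, a), (38, 38, w)}
(U ⨝ Q) ⋈ T (natural join on G): {(26, 15, k, 29, p), (26, 15, k, 6, y), (26, 15, p, 29, p), (26, 15, p, 6, y), (26, 23, k, 10, b), (26, 23, k, 24, k), (26, 23, p, 10, b), (26, 23, p, 24, k), (26, 40, k, 32, q), (26, 40, k, 33, r), (26, 40, p, 32, q), (26, 40, p, 33, r), (38, 28, a, 30, z), (38, 28, w, 30, z)}
Filtering on E != z leaves {(26, 15, k, 29, p), (26, 15, k, 6, y), (26, 15, p, 29, p), (26, 15, p, 6, y), (26, 23, k, 10, b), (26, 23, k, 24, k), (26, 23, p, 10, b), (26, 23, p, 24, k), (26, 40, k, 32, q), (26, 40, k, 33, r), (26, 40, p, 32, q), (26, 40, p, 33, r)}.
Filtering on D = p leaves {(26, 15, p, 29, p), (26, 15, p, 6, y), (26, 23, p, 10, b), (26, 23, p, 24, k), (26, 40, p, 32, q), (26, 40, p, 33, r)}.
Projecting to C, G, D: {(10, 23, p), (24, 23, p), (29, 15, p), (32, 40, p), (33, 40, p), (6, 15, p)}

{(10, 23, p), (24, 23, p), (29, 15, p), (32, 40, p), (33, 40, p), (6, 15, p)}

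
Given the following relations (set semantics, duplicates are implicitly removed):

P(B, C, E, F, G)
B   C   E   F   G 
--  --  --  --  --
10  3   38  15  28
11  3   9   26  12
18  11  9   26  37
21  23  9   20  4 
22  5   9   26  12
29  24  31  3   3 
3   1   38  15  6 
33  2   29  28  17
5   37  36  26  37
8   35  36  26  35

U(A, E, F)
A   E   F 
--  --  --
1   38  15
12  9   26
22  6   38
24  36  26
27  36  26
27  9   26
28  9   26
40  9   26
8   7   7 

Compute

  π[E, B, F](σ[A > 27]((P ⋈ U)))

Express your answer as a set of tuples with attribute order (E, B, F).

{(9, 11, 26), (9, 18, 26), (9, 22, 26)}

P ⋈ U (natural join on E, F): {(10, 3, 38, 15, 28, 1), (11, 3, 9, 26, 12, 12), (11, 3, 9, 26, 12, 27), (11, 3, 9, 26, 12, 28), (11, 3, 9, 26, 12, 40), (18, 11, 9, 26, 37, 12), (18, 11, 9, 26, 37, 27), (18, 11, 9, 26, 37, 28), (18, 11, 9, 26, 37, 40), (22, 5, 9, 26, 12, 12), (22, 5, 9, 26, 12, 27), (22, 5, 9, 26, 12, 28), (22, 5, 9, 26, 12, 40), (3, 1, 38, 15, 6, 1), (5, 37, 36, 26, 37, 24), (5, 37, 36, 26, 37, 27), (8, 35, 36, 26, 35, 24), (8, 35, 36, 26, 35, 27)}
Apply σ_{A > 27}; surviving tuples: {(11, 3, 9, 26, 12, 28), (11, 3, 9, 26, 12, 40), (18, 11, 9, 26, 37, 28), (18, 11, 9, 26, 37, 40), (22, 5, 9, 26, 12, 28), (22, 5, 9, 26, 12, 40)}
π[E, B, F]: project onto (E, B, F) (3 duplicate(s) eliminated) → {(9, 11, 26), (9, 18, 26), (9, 22, 26)}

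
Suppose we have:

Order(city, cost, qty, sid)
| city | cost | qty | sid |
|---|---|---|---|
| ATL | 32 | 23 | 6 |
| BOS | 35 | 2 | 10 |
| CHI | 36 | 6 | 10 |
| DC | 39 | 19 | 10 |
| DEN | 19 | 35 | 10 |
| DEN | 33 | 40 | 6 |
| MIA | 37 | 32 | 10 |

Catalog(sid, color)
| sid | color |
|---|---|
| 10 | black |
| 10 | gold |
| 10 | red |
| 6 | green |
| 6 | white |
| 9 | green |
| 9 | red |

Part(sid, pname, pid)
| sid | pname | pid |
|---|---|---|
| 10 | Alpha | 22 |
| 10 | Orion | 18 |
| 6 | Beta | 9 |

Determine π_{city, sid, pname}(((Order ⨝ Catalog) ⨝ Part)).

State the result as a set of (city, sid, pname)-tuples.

{(ATL, 6, Beta), (BOS, 10, Alpha), (BOS, 10, Orion), (CHI, 10, Alpha), (CHI, 10, Orion), (DC, 10, Alpha), (DC, 10, Orion), (DEN, 10, Alpha), (DEN, 10, Orion), (DEN, 6, Beta), (MIA, 10, Alpha), (MIA, 10, Orion)}

Order ⋈ Catalog (natural join on sid): {(ATL, 32, 23, 6, green), (ATL, 32, 23, 6, white), (BOS, 35, 2, 10, black), (BOS, 35, 2, 10, gold), (BOS, 35, 2, 10, red), (CHI, 36, 6, 10, black), (CHI, 36, 6, 10, gold), (CHI, 36, 6, 10, red), (DC, 39, 19, 10, black), (DC, 39, 19, 10, gold), (DC, 39, 19, 10, red), (DEN, 19, 35, 10, black), (DEN, 19, 35, 10, gold), (DEN, 19, 35, 10, red), (DEN, 33, 40, 6, green), (DEN, 33, 40, 6, white), (MIA, 37, 32, 10, black), (MIA, 37, 32, 10, gold), (MIA, 37, 32, 10, red)}
(Order ⨝ Catalog) ⋈ Part (natural join on sid): {(ATL, 32, 23, 6, green, Beta, 9), (ATL, 32, 23, 6, white, Beta, 9), (BOS, 35, 2, 10, black, Alpha, 22), (BOS, 35, 2, 10, black, Orion, 18), (BOS, 35, 2, 10, gold, Alpha, 22), (BOS, 35, 2, 10, gold, Orion, 18), (BOS, 35, 2, 10, red, Alpha, 22), (BOS, 35, 2, 10, red, Orion, 18), (CHI, 36, 6, 10, black, Alpha, 22), (CHI, 36, 6, 10, black, Orion, 18), (CHI, 36, 6, 10, gold, Alpha, 22), (CHI, 36, 6, 10, gold, Orion, 18), (CHI, 36, 6, 10, red, Alpha, 22), (CHI, 36, 6, 10, red, Orion, 18), (DC, 39, 19, 10, black, Alpha, 22), (DC, 39, 19, 10, black, Orion, 18), (DC, 39, 19, 10, gold, Alpha, 22), (DC, 39, 19, 10, gold, Orion, 18), (DC, 39, 19, 10, red, Alpha, 22), (DC, 39, 19, 10, red, Orion, 18), (DEN, 19, 35, 10, black, Alpha, 22), (DEN, 19, 35, 10, black, Orion, 18), (DEN, 19, 35, 10, gold, Alpha, 22), (DEN, 19, 35, 10, gold, Orion, 18), (DEN, 19, 35, 10, red, Alpha, 22), (DEN, 19, 35, 10, red, Orion, 18), (DEN, 33, 40, 6, green, Beta, 9), (DEN, 33, 40, 6, white, Beta, 9), (MIA, 37, 32, 10, black, Alpha, 22), (MIA, 37, 32, 10, black, Orion, 18), (MIA, 37, 32, 10, gold, Alpha, 22), (MIA, 37, 32, 10, gold, Orion, 18), (MIA, 37, 32, 10, red, Alpha, 22), (MIA, 37, 32, 10, red, Orion, 18)}
Keep only column(s) city, sid, pname (22 duplicate(s) eliminated): {(ATL, 6, Beta), (BOS, 10, Alpha), (BOS, 10, Orion), (CHI, 10, Alpha), (CHI, 10, Orion), (DC, 10, Alpha), (DC, 10, Orion), (DEN, 10, Alpha), (DEN, 10, Orion), (DEN, 6, Beta), (MIA, 10, Alpha), (MIA, 10, Orion)}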